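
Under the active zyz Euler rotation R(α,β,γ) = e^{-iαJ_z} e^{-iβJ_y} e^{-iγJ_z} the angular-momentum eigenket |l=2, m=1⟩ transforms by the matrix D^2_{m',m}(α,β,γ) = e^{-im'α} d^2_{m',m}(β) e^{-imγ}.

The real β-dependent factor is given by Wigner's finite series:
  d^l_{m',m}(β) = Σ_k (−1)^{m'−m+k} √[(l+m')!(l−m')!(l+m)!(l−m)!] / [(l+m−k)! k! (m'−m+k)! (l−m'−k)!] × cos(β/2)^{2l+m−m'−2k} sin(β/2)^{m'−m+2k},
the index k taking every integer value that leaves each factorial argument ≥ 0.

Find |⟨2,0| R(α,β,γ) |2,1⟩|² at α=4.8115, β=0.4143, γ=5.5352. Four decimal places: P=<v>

P=0.2037

D^2_{0,1}(4.8115,0.4143,5.5352) = e^{-i·0·4.8115}·d^2_{0,1}(0.4143)·e^{-i·1·5.5352}. Compute d first:
Half-angle: c=0.978621, s=0.205672. N=√(2·2·6·1)=4.898979
The bounds max(0,m−m')=1 and min(l+m,l−m')=2 give 2 terms
  k=1: (−1)^0·4.8990/(2)·0.9786^3·0.2057^1 = +0.472165
  k=2: (−1)^1·4.8990/(2)·0.9786^1·0.2057^3 = -0.020855
d^2_{0,1}(0.4143) = +0.472165 -0.020855 = +0.451310
|D^2_{0,1}|² = |d^2_{0,1}(β)|² = (+0.451310)² = 0.203681 (the z-rotation phases have unit modulus)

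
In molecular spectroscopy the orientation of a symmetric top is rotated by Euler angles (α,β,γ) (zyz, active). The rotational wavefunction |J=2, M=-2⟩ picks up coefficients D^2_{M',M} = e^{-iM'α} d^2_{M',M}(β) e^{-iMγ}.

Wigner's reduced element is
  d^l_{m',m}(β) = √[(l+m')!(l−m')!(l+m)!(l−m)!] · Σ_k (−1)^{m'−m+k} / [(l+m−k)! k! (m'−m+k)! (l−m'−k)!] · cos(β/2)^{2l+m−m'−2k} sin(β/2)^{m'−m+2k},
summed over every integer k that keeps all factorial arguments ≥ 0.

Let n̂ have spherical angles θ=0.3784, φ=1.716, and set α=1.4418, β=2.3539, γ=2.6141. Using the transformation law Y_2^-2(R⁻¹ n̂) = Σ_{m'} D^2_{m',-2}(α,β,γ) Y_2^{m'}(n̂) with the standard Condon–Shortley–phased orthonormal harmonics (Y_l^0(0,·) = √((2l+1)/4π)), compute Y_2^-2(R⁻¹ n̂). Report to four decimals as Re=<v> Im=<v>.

Need the full column D^2_{m',-2} for m'=−2..2 at α=1.4418, β=2.3539, γ=2.6141.
cos(β/2)=0.383743, sin(β/2)=0.923440
d^2_{-2,-2}: single k=0 term ⇒ +0.021685;  D = -0.005529+0.020968i
d^2_{-1,-2}: single k=0 term ⇒ -0.104366;  D = -0.096655-0.039371i
d^2_{0,-2}: single k=0 term ⇒ +0.307591;  D = +0.151716-0.267572i
d^2_{1,-2}: single k=0 term ⇒ -0.604361;  D = +0.483015+0.363248i
d^2_{2,-2}: single k=0 term ⇒ +0.727168;  D = -0.508189+0.520112i
Y_2^{m'}(θ=0.3784,φ=1.716) and Σ D·Y over m':
  (-0.0055+0.0210i)·(-0.0505+0.0151i)  (-0.0967-0.0394i)·(-0.0384-0.2624i)  (+0.1517-0.2676i)·(+0.5016+0.0000i)  (+0.4830+0.3632i)·(+0.0384-0.2624i)  (-0.5082+0.5201i)·(-0.0505-0.0151i)
Y_2^-2(R⁻¹ n̂) = +0.216830-0.239909i

Re=0.2168 Im=-0.2399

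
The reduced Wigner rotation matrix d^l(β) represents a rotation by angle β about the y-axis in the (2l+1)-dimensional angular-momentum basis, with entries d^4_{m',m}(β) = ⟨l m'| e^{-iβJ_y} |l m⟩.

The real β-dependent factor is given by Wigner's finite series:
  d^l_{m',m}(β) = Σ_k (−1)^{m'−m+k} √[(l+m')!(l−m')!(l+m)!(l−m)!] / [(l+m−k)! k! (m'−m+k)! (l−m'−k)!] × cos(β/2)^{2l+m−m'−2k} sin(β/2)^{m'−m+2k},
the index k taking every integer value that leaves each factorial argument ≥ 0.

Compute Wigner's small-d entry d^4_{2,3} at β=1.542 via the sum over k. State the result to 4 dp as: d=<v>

d=-0.4663

d^4_{2,3}(β=1.542) via Wigner's sum:
c=cos(1.542/2)=0.717214, s=sin(1.542/2)=0.696853; N=√[720·2·5040·1]=2693.993318
The bounds max(0,m−m')=1 and min(l+m,l−m')=2 give 2 terms
  k=1: (−1)^0·2693.9933/(720)·0.7172^7·0.6969^1 = +0.254535
  k=2: (−1)^1·2693.9933/(240)·0.7172^5·0.6969^3 = -0.720863
d^4_{2,3}(1.542) = +0.254535 -0.720863 = -0.466328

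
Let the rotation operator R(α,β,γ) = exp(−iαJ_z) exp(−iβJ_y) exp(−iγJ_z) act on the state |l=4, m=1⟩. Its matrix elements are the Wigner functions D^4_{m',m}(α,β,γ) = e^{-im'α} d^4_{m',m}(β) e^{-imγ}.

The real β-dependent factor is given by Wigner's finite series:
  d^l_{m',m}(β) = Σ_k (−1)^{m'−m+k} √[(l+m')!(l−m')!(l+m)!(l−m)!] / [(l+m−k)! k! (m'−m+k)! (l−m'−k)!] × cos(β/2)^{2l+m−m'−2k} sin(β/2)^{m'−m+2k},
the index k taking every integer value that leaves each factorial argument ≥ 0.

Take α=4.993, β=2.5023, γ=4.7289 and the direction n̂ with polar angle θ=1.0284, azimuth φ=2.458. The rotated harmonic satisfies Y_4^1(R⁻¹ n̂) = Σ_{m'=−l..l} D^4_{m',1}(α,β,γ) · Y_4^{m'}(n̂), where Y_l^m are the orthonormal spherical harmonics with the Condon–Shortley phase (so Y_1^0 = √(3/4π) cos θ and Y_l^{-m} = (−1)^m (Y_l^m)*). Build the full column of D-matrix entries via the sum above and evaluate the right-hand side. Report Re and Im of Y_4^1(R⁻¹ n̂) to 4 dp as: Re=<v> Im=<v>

Need the full column D^4_{m',1} for m'=−4..4 at α=4.993, β=2.5023, γ=4.7289.
cos(β/2)=0.314231, sin(β/2)=0.949347
d^4_{-4,1}: single k=5 term ⇒ +0.179046;  D = -0.160046+0.080266i
d^4_{-3,1}: k∈[4..5] ⇒ +0.104764 -0.573742 = -0.468978;  D = +0.318117+0.344589i
d^4_{-2,1}: k∈[3..5] ⇒ +0.037071 -0.507547 +0.926528 = +0.456052;  D = +0.236313-0.390051i
d^4_{-1,1}: k∈[2..5] ⇒ +0.008676 -0.237583 +1.084271 -0.659779 = +0.195585;  D = +0.188804+0.051056i
d^4_{0,1}: k∈[1..4] ⇒ +0.001284 -0.070337 +0.642002 -0.976647 = -0.403697;  D = -0.006665-0.403642i
d^4_{1,1}: k∈[0..3] ⇒ +0.000095 -0.013015 +0.237583 -0.722847 = -0.498184;  D = +0.476355-0.145853i
d^4_{2,1}: k∈[0..2] ⇒ -0.001218 +0.055606 -0.338365 = -0.283977;  D = +0.155087+0.237888i
d^4_{3,1}: k∈[0..1] ⇒ +0.006887 -0.104764 = -0.097878;  D = -0.063982+0.074070i
d^4_{4,1}: single k=0 term ⇒ -0.019616;  D = -0.017815-0.008210i
Y_4^{m'}(θ=1.0284,φ=2.458) and Σ D·Y over m':
  (-0.1600+0.0803i)·(-0.2187+0.0943i)  (+0.3181+0.3446i)·(+0.1874-0.3601i)  (+0.2363-0.3901i)·(+0.0429+0.2079i)  (+0.1888+0.0511i)·(+0.1840+0.1499i)  (-0.0067-0.4036i)·(-0.2654+0.0000i)  (+0.4764-0.1459i)·(-0.1840+0.1499i)  (+0.1551+0.2379i)·(+0.0429-0.2079i)  (-0.0640+0.0741i)·(-0.1874-0.3601i)  (-0.0178-0.0082i)·(-0.2187-0.0943i)
Y_4^1(R⁻¹ n̂) = +0.363330+0.183459i

Re=0.3633 Im=0.1835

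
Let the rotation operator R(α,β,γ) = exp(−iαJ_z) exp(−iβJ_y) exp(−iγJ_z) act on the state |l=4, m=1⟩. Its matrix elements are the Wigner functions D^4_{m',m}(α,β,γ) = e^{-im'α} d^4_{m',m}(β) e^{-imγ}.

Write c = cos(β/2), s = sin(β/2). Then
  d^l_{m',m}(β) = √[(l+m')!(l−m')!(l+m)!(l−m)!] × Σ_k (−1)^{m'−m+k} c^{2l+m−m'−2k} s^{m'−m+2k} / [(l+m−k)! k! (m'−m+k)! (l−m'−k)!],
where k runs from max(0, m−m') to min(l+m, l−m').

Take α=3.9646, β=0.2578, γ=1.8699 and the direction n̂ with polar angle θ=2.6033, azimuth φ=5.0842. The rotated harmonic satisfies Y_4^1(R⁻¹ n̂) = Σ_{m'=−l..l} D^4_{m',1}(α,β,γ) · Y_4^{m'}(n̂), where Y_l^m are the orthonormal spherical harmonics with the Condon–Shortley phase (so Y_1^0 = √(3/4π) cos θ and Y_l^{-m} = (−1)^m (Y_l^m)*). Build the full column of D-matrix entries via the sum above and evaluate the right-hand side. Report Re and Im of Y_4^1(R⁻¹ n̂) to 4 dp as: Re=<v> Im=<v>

Need the full column D^4_{m',1} for m'=−4..4 at α=3.9646, β=0.2578, γ=1.8699.
cos(β/2)=0.991704, sin(β/2)=0.128543
d^4_{-4,1}: single k=5 term ⇒ +0.000256;  D = +0.000038+0.000253i
d^4_{-3,1}: k∈[4..5] ⇒ +0.003493 -0.000035 = +0.003458;  D = -0.002856-0.001950i
d^4_{-2,1}: k∈[3..5] ⇒ +0.028812 -0.000726 +0.000002 = +0.028088;  D = +0.027387-0.006236i
d^4_{-1,1}: k∈[2..5] ⇒ +0.157178 -0.007922 +0.000067 -0.000000 = +0.149322;  D = -0.074700+0.129294i
d^4_{0,1}: k∈[1..4] ⇒ +0.542299 -0.054667 +0.000918 -0.000003 = +0.488548;  D = -0.143957-0.466857i
d^4_{1,1}: k∈[0..3] ⇒ +0.935527 -0.235767 +0.007922 -0.000044 = +0.707638;  D = +0.637594+0.306960i
d^4_{2,1}: k∈[0..2] ⇒ -0.514470 +0.043218 -0.000484 = -0.471736;  D = +0.439071-0.172486i
d^4_{3,1}: k∈[0..1] ⇒ +0.124756 -0.003493 = +0.121263;  D = +0.044242-0.112904i
d^4_{4,1}: single k=0 term ⇒ -0.015246;  D = -0.006625-0.013731i
Y_4^{m'}(θ=2.6033,φ=5.0842) and Σ D·Y over m':
  (+0.0000+0.0003i)·(+0.0026-0.0305i)  (-0.0029-0.0020i)·(+0.1301+0.0637i)  (+0.0274-0.0062i)·(-0.2692+0.2476i)  (-0.0747+0.1293i)·(-0.1634-0.4191i)  (-0.1440-0.4669i)·(-0.0101+0.0000i)  (+0.6376+0.3070i)·(+0.1634-0.4191i)  (+0.4391-0.1725i)·(-0.2692-0.2476i)  (+0.0442-0.1129i)·(-0.1301+0.0637i)  (-0.0066-0.0137i)·(+0.0026+0.0305i)
Y_4^1(R⁻¹ n̂) = +0.135548-0.239155i

Re=0.1355 Im=-0.2392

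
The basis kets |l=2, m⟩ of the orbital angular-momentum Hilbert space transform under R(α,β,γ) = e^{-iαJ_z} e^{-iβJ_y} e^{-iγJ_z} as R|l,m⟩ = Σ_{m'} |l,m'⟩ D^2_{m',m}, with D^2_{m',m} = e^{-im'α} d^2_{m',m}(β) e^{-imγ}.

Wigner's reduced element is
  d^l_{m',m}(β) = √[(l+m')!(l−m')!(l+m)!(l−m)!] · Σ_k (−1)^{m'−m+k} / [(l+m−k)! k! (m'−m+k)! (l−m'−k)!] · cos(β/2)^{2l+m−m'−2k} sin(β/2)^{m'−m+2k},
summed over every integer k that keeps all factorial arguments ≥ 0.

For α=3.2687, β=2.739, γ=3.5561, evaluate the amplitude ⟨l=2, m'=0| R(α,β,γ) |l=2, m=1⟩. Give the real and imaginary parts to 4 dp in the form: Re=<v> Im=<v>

First d^2_{0,1}(β=2.739), then the phase factors e^{-i(0)α} and e^{-i(1)γ}:
c=cos(2.739/2)=0.199940, s=sin(2.739/2)=0.979808; N=√[2·2·6·1]=4.898979
k∈{1,2} keeps every argument non-negative
  k=1: (−1)^0·4.8990/(2)·0.1999^3·0.9798^1 = +0.019183
  k=2: (−1)^1·4.8990/(2)·0.1999^1·0.9798^3 = -0.460678
d^2_{0,1}(2.739) = +0.019183 -0.460678 = -0.441495
D = (+1.000000+0.000000i)·(-0.441495)·(-0.915315+0.402739i) = +0.404107-0.177807i

Re=0.4041 Im=-0.1778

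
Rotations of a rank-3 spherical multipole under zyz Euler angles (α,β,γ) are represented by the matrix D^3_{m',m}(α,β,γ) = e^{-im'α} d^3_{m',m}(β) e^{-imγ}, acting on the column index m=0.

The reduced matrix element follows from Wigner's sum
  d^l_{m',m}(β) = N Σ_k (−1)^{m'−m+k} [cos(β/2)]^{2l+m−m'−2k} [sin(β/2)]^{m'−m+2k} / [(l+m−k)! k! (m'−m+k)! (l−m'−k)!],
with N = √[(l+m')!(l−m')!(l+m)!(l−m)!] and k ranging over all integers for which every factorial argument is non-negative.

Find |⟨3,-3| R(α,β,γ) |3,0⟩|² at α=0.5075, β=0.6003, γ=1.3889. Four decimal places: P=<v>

P=0.0102

D^3_{-3,0}(0.5075,0.6003,1.3889) = e^{-i·-3·0.5075}·d^3_{-3,0}(0.6003)·e^{-i·0·1.3889}. Compute d first:
With c≡cos(β/2)=0.955292 and s≡sin(β/2)=0.295664, N=[1·720·6·6]^{1/2}=160.996894
Admissible k: 3..3 (factorial args all ≥0)
  k=3: (−1)^0·160.9969/(36)·0.9553^3·0.2957^3 = +0.100767
d^3_{-3,0}(0.6003) = +0.100767
|D^3_{-3,0}|² = |d^3_{-3,0}(β)|² = (+0.100767)² = 0.010154 (the z-rotation phases have unit modulus)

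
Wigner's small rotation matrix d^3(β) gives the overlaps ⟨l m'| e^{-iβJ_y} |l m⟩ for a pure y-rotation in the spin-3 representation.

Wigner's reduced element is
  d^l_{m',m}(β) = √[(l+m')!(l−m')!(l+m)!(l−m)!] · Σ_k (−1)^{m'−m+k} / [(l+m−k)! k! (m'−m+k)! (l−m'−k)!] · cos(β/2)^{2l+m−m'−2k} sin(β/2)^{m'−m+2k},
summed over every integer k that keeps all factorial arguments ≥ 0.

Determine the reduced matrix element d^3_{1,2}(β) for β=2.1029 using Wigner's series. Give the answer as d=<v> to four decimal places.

d^3_{1,2}(β=2.1029) via Wigner's sum:
With c≡cos(β/2)=0.496313 and s≡sin(β/2)=0.868144, N=[24·2·120·1]^{1/2}=75.894664
k: max(0,(2)−(1))=1 … min(3+(2),3−(1))=2
  k=1: (−1)^0·75.8947/(24)·0.4963^5·0.8681^1 = +0.082674
  k=2: (−1)^1·75.8947/(12)·0.4963^3·0.8681^3 = -0.505908
d^3_{1,2}(2.1029) = +0.082674 -0.505908 = -0.423234

d=-0.4232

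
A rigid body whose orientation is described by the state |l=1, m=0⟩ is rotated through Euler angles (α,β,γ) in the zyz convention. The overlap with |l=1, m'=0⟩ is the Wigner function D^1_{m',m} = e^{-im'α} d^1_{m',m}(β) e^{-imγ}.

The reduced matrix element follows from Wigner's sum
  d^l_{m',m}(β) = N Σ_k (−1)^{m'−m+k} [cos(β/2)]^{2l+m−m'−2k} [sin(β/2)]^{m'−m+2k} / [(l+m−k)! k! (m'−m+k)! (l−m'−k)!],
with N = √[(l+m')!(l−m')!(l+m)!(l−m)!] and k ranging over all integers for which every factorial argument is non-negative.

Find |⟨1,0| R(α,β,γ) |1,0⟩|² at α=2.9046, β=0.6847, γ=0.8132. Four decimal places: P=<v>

P=0.6000

Split into d^1_{0,0}(β=0.6847) × two z-phases.
With c≡cos(β/2)=0.941968 and s≡sin(β/2)=0.335702, N=[1·1·1·1]^{1/2}=1.000000
k: max(0,(0)−(0))=0 … min(1+(0),1−(0))=1
  k=0: (−1)^0·1.0000/(1)·0.9420^2·0.3357^0 = +0.887304
  k=1: (−1)^1·1.0000/(1)·0.9420^0·0.3357^2 = -0.112696
d^1_{0,0}(0.6847) = +0.887304 -0.112696 = +0.774609
|D^1_{0,0}|² = |d^1_{0,0}(β)|² = (+0.774609)² = 0.600019 (the z-rotation phases have unit modulus)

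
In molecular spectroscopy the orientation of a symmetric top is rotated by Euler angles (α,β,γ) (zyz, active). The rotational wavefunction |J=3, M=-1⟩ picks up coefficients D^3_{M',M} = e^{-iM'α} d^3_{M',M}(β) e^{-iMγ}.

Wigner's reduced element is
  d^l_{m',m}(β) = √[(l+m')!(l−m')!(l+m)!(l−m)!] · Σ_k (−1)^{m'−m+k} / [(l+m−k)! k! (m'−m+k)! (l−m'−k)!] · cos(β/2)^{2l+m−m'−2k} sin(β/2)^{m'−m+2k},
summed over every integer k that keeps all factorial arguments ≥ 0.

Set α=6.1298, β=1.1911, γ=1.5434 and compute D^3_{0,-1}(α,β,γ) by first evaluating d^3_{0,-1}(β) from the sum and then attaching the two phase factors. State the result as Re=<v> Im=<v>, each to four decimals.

Re=0.0034 Im=0.1259

First d^3_{0,-1}(β=1.1911), then the phase factors e^{-i(0)α} and e^{-i(-1)γ}:
With c≡cos(β/2)=0.827840 and s≡sin(β/2)=0.560964, N=[6·6·2·24]^{1/2}=41.569219
Admissible k: 0..2 (factorial args all ≥0)
  k=0: (−1)^1·41.5692/(12)·0.8278^5·0.5610^1 = -0.755541
  k=1: (−1)^2·41.5692/(4)·0.8278^3·0.5610^3 = +1.040774
  k=2: (−1)^3·41.5692/(12)·0.8278^1·0.5610^5 = -0.159299
d^3_{0,-1}(1.1911) = -0.755541 +1.040774 -0.159299 = +0.125935
D = (+1.000000+0.000000i)·(+0.125935)·(+0.027393+0.999625i) = +0.003450+0.125887i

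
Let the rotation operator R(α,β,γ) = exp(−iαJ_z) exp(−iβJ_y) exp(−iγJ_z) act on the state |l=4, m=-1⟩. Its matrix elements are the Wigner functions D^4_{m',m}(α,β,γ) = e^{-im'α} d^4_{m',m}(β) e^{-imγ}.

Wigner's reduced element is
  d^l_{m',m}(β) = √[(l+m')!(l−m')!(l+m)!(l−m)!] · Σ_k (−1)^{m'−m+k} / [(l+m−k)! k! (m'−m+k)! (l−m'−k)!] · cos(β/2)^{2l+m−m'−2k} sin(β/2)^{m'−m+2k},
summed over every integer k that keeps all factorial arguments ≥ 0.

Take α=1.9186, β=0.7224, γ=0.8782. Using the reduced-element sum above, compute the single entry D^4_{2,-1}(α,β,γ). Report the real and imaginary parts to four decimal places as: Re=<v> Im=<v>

Split into d^4_{2,-1}(β=0.7224) × two z-phases.
With c≡cos(β/2)=0.935473 and s≡sin(β/2)=0.353397, N=[720·2·6·120]^{1/2}=1018.233765
k∈{0,1,2} keeps every argument non-negative
  k=0: (−1)^3·1018.2338/(72)·0.9355^5·0.3534^3 = -0.447158
  k=1: (−1)^4·1018.2338/(48)·0.9355^3·0.3534^5 = +0.095723
  k=2: (−1)^5·1018.2338/(240)·0.9355^1·0.3534^7 = -0.002732
d^4_{2,-1}(0.7224) = -0.447158 +0.095723 -0.002732 = -0.354167
Phases: e^{-i·(2)·1.9186}=-0.767665+0.640852i, e^{-i·(-1)·0.8782}=+0.638537+0.769591i ⇒ D=+0.348280+0.064310i

Re=0.3483 Im=0.0643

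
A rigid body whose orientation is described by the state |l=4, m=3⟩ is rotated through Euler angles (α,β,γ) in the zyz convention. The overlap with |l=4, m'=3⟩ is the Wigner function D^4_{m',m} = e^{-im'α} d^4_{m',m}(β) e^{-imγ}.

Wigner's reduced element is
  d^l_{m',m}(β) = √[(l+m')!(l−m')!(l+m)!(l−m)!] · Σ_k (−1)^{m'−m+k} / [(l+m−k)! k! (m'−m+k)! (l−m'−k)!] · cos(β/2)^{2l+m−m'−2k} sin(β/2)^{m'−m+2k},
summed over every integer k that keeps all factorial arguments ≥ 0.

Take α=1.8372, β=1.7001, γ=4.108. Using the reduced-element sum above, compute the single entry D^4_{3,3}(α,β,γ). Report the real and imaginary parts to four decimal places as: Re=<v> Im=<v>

Re=-0.1535 Im=-0.2466

First d^4_{3,3}(β=1.7001), then the phase factors e^{-i(3)α} and e^{-i(3)γ}:
With c≡cos(β/2)=0.659946 and s≡sin(β/2)=0.751313, N=[5040·1·5040·1]^{1/2}=5040.000000
k: max(0,(3)−(3))=0 … min(4+(3),4−(3))=1
  k=0: (−1)^0·5040.0000/(5040)·0.6599^8·0.7513^0 = +0.035980
  k=1: (−1)^1·5040.0000/(720)·0.6599^6·0.7513^2 = -0.326429
d^4_{3,3}(1.7001) = +0.035980 -0.326429 = -0.290449
D = (+0.716806+0.697272i)·(-0.290449)·(+0.970772+0.240005i) = -0.153504-0.246571i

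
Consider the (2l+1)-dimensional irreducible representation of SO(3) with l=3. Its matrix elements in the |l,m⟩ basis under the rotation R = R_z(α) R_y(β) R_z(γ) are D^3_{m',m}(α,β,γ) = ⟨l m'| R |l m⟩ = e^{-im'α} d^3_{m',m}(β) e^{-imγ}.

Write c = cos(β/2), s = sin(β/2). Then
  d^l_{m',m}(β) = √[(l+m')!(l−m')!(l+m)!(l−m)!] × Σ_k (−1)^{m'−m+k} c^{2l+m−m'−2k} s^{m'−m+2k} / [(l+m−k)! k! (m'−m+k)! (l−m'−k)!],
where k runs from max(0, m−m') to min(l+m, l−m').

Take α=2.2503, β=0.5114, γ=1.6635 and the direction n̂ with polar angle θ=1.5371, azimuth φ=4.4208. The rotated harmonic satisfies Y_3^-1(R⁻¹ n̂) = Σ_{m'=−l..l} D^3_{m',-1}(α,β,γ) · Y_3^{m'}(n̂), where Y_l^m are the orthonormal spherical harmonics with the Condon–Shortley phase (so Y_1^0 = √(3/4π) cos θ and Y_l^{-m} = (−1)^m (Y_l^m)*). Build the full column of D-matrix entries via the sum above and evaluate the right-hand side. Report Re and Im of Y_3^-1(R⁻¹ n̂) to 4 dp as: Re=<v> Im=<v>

Need the full column D^3_{m',-1} for m'=−3..3 at α=2.2503, β=0.5114, γ=1.6635.
cos(β/2)=0.967486, sin(β/2)=0.252923
d^3_{-3,-1}: single k=2 term ⇒ +0.217071;  D = -0.115382+0.183866i
d^3_{-2,-1}: k∈[1..2] ⇒ +0.677973 -0.092668 = +0.585305;  D = +0.581160-0.069537i
d^3_{-1,-1}: k∈[0..2] ⇒ +0.820105 -0.448379 +0.022982 = +0.394708;  D = -0.282758-0.275395i
d^3_{0,-1}: k∈[0..2] ⇒ -0.742682 +0.152269 -0.003469 = -0.593882;  D = +0.054976-0.591332i
d^3_{1,-1}: k∈[0..2] ⇒ +0.336284 -0.030643 +0.000262 = +0.305903;  D = +0.254731-0.169378i
d^3_{2,-1}: k∈[0..1] ⇒ -0.092668 +0.003167 = -0.089501;  D = +0.085384+0.026833i
d^3_{3,-1}: single k=0 term ⇒ +0.014835;  D = +0.005434+0.013804i
Y_3^{m'}(θ=1.5371,φ=4.4208) and Σ D·Y over m':
  (-0.1154+0.1839i)·(+0.3196-0.2671i)  (+0.5812-0.0695i)·(-0.0287-0.0189i)  (-0.2828-0.2754i)·(+0.0923-0.3076i)  (+0.0550-0.5913i)·(-0.0376+0.0000i)  (+0.2547-0.1694i)·(-0.0923-0.3076i)  (+0.0854+0.0268i)·(-0.0287+0.0189i)  (+0.0054+0.0138i)·(-0.3196-0.2671i)
Y_3^-1(R⁻¹ n̂) = -0.195296+0.096650i

Re=-0.1953 Im=0.0967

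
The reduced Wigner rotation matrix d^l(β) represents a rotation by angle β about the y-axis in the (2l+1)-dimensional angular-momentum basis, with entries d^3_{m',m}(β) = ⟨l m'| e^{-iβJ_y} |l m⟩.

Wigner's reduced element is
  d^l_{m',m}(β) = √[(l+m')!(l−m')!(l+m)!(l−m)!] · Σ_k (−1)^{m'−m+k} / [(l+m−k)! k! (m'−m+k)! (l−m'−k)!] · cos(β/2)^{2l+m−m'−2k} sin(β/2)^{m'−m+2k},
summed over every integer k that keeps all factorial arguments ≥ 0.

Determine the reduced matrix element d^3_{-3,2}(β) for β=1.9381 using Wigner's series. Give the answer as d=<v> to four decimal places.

d=0.5278

d^3_{-3,2}(β=1.9381) via Wigner's sum:
Half-angle: c=0.566083, s=0.824348. N=√(1·720·120·1)=293.938769
The bounds max(0,m−m')=5 and min(l+m,l−m')=5 give 1 term
  k=5: (−1)^0·293.9388/(120)·0.5661^1·0.8243^5 = +0.527849
d^3_{-3,2}(1.9381) = +0.527849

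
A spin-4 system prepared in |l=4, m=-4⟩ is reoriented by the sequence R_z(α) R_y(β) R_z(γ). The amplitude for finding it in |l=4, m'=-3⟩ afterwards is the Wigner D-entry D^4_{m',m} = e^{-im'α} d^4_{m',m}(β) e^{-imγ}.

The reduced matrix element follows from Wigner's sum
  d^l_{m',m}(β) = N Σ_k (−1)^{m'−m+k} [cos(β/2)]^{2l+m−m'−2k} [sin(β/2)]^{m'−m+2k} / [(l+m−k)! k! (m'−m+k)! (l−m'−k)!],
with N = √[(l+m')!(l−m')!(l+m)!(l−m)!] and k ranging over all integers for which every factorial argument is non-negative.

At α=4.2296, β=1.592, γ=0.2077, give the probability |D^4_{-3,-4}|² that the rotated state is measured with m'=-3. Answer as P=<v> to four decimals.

P=0.0275

First d^4_{-3,-4}(β=1.592), then the phase factors e^{-i(-3)α} and e^{-i(-4)γ}:
Half-angle: c=0.699571, s=0.714564. N=√(1·5040·1·40320)=14255.272709
k∈{0} keeps every argument non-negative
  k=0: (−1)^1·14255.2727/(5040)·0.6996^7·0.7146^1 = -0.165732
d^4_{-3,-4}(1.592) = -0.165732
|D^4_{-3,-4}|² = |d^4_{-3,-4}(β)|² = (-0.165732)² = 0.027467 (the z-rotation phases have unit modulus)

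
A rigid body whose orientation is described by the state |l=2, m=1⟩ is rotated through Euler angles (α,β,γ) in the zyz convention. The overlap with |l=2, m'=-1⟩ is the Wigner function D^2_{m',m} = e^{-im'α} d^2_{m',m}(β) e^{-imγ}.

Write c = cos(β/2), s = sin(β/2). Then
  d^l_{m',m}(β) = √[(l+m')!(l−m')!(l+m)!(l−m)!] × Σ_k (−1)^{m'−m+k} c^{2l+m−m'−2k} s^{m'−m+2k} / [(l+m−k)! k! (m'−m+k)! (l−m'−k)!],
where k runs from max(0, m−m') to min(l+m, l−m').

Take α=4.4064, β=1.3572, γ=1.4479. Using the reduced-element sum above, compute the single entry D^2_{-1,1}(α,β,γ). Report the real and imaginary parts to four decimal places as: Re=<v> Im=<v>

First d^2_{-1,1}(β=1.3572), then the phase factors e^{-i(-1)α} and e^{-i(1)γ}:
c=cos(1.3572/2)=0.778452, s=sin(1.3572/2)=0.627704; N=√[1·6·6·1]=6.000000
k∈{2,3} keeps every argument non-negative
  k=2: (−1)^0·6.0000/(2)·0.7785^2·0.6277^2 = +0.716300
  k=3: (−1)^1·6.0000/(6)·0.7785^0·0.6277^4 = -0.155246
d^2_{-1,1}(1.3572) = +0.716300 -0.155246 = +0.561054
Attach z-rotation phases: D = e^{-i(-1)(4.4064)}·(+0.561054)·e^{-i(1)(1.4479)} = -0.551676+0.102152i

Re=-0.5517 Im=0.1022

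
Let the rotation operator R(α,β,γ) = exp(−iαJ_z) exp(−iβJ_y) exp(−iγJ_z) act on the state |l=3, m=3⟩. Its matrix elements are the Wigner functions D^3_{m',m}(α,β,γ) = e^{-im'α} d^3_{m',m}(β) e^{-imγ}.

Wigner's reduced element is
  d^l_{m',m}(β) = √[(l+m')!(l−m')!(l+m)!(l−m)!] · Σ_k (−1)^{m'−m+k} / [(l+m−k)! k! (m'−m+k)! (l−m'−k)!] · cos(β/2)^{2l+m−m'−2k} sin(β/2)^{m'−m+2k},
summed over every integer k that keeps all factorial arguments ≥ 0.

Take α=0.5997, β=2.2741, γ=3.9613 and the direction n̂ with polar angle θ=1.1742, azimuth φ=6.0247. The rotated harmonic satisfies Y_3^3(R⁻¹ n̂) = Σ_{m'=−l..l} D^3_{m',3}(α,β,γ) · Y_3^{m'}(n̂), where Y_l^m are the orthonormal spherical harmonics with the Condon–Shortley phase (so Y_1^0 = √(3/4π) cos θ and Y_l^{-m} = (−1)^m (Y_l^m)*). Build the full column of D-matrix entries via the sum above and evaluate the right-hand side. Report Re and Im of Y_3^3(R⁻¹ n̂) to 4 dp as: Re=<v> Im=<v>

Need the full column D^3_{m',3} for m'=−3..3 at α=0.5997, β=2.2741, γ=3.9613.
cos(β/2)=0.420273, sin(β/2)=0.907398
d^3_{-3,3}: single k=6 term ⇒ +0.558195;  D = -0.440962+0.342248i
d^3_{-2,3}: single k=5 term ⇒ +0.633280;  D = -0.193835+0.602886i
d^3_{-1,3}: single k=4 term ⇒ +0.463767;  D = +0.132004+0.444583i
d^3_{0,3}: single k=3 term ⇒ +0.248029;  D = +0.192475+0.156435i
d^3_{1,3}: single k=2 term ⇒ +0.099487;  D = +0.099147+0.008225i
d^3_{2,3}: single k=1 term ⇒ +0.029143;  D = +0.025335-0.014403i
d^3_{3,3}: single k=0 term ⇒ +0.005510;  D = +0.002418-0.004952i
Y_3^{m'}(θ=1.1742,φ=6.0247) and Σ D·Y over m':
  (-0.4410+0.3422i)·(+0.2338+0.2292i)  (-0.1938+0.6029i)·(+0.2920+0.1660i)  (+0.1320+0.4446i)·(-0.0732-0.0193i)  (+0.1925+0.1564i)·(-0.3249+0.0000i)  (+0.0991+0.0082i)·(+0.0732-0.0193i)  (+0.0253-0.0144i)·(+0.2920-0.1660i)  (+0.0024-0.0050i)·(-0.2338+0.2292i)
Y_3^3(R⁻¹ n̂) = -0.388825+0.028870i

Re=-0.3888 Im=0.0289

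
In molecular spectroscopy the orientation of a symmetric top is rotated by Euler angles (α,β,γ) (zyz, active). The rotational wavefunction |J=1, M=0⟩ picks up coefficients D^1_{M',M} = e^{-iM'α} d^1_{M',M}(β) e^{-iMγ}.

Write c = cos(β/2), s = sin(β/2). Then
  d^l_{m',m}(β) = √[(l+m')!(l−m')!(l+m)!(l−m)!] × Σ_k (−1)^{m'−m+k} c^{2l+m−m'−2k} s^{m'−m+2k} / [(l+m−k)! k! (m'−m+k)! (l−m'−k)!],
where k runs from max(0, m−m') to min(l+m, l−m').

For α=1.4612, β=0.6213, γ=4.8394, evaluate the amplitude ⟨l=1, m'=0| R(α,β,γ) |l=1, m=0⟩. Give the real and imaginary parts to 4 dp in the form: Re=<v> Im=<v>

Split into d^1_{0,0}(β=0.6213) × two z-phases.
Half-angle: c=0.952135, s=0.305678. N=√(1·1·1·1)=1.000000
k: max(0,(0)−(0))=0 … min(1+(0),1−(0))=1
  k=0: (−1)^0·1.0000/(1)·0.9521^2·0.3057^0 = +0.906561
  k=1: (−1)^1·1.0000/(1)·0.9521^0·0.3057^2 = -0.093439
d^1_{0,0}(0.6213) = +0.906561 -0.093439 = +0.813122
D = (+1.000000+0.000000i)·(+0.813122)·(+1.000000+0.000000i) = +0.813122+0.000000i

Re=0.8131 Im=0.0000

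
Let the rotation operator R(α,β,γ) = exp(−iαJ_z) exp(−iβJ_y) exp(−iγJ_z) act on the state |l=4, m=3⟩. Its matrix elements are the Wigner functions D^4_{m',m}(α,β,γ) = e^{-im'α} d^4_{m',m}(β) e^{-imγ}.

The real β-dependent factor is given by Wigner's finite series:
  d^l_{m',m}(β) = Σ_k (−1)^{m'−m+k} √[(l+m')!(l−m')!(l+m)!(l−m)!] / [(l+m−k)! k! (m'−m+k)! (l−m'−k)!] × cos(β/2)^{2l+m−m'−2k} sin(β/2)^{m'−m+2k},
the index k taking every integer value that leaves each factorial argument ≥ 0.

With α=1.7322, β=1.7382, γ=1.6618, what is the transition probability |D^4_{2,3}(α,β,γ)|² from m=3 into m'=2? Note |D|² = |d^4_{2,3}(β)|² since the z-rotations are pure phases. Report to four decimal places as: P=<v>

P=0.1824

First d^4_{2,3}(β=1.7382), then the phase factors e^{-i(2)α} and e^{-i(3)γ}:
With c≡cos(β/2)=0.645514 and s≡sin(β/2)=0.763748, N=[720·2·5040·1]^{1/2}=2693.993318
The bounds max(0,m−m')=1 and min(l+m,l−m')=2 give 2 terms
  k=1: (−1)^0·2693.9933/(720)·0.6455^7·0.7637^1 = +0.133461
  k=2: (−1)^1·2693.9933/(240)·0.6455^5·0.7637^3 = -0.560486
d^4_{2,3}(1.7382) = +0.133461 -0.560486 = -0.427025
|D^4_{2,3}|² = |d^4_{2,3}(β)|² = (-0.427025)² = 0.182350 (the z-rotation phases have unit modulus)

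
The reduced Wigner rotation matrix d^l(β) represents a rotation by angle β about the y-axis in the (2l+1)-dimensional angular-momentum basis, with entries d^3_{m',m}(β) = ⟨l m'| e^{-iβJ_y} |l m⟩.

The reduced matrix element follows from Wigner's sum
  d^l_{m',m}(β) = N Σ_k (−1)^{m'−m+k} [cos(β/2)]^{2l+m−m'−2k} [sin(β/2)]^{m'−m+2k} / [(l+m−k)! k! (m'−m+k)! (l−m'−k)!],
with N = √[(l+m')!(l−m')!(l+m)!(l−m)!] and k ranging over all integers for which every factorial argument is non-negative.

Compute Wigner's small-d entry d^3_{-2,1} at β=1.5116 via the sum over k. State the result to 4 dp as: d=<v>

d^3_{-2,1}(β=1.5116) via Wigner's sum:
c=cos(1.5116/2)=0.727723, s=sin(1.5116/2)=0.685871; N=√[1·120·24·2]=75.894664
k: max(0,(1)−(-2))=3 … min(3+(1),3−(-2))=4
  k=3: (−1)^0·75.8947/(12)·0.7277^3·0.6859^3 = +0.786422
  k=4: (−1)^1·75.8947/(24)·0.7277^1·0.6859^5 = -0.349284
d^3_{-2,1}(1.5116) = +0.786422 -0.349284 = +0.437139

d=0.4371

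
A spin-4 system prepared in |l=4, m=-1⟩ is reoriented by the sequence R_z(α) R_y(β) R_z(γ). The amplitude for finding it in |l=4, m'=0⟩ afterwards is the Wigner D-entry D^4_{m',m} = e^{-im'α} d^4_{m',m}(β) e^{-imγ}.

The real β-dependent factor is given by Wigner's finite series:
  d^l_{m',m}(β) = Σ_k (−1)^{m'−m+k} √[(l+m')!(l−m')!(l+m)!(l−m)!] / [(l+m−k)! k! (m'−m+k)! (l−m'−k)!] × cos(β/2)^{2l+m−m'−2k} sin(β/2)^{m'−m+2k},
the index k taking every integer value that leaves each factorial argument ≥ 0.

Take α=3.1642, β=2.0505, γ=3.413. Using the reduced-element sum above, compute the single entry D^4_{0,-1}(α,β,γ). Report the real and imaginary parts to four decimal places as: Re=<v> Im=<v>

First d^4_{0,-1}(β=2.0505), then the phase factors e^{-i(0)α} and e^{-i(-1)γ}:
Half-angle: c=0.518885, s=0.854844. N=√(24·24·6·120)=643.987578
Admissible k: 0..3 (factorial args all ≥0)
  k=0: (−1)^1·643.9876/(144)·0.5189^7·0.8548^1 = -0.038717
  k=1: (−1)^2·643.9876/(24)·0.5189^5·0.8548^3 = +0.630497
  k=2: (−1)^3·643.9876/(24)·0.5189^3·0.8548^5 = -1.711253
  k=3: (−1)^4·643.9876/(144)·0.5189^1·0.8548^7 = +0.774095
d^4_{0,-1}(2.0505) = -0.038717 +0.630497 -1.711253 +0.774095 = -0.345378
Phases: e^{-i·(0)·3.1642}=+1.000000+0.000000i, e^{-i·(-1)·3.413}=-0.963395-0.268088i ⇒ D=+0.332735+0.092592i

Re=0.3327 Im=0.0926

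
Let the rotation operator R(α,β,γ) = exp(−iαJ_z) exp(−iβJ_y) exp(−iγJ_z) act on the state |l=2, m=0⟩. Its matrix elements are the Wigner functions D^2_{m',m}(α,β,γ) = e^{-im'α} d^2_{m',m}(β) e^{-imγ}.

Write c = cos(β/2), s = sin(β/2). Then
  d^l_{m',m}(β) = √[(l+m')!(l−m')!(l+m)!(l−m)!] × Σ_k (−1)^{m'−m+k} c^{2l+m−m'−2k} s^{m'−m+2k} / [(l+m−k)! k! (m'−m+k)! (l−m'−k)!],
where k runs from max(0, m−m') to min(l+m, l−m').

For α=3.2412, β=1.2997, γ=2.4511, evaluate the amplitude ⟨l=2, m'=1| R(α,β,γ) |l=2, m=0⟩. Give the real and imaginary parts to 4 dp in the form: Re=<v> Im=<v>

Re=0.3144 Im=-0.0314

First d^2_{1,0}(β=1.2997), then the phase factors e^{-i(1)α} and e^{-i(0)γ}:
With c≡cos(β/2)=0.796175 and s≡sin(β/2)=0.605067, N=[6·1·2·2]^{1/2}=4.898979
The bounds max(0,m−m')=0 and min(l+m,l−m')=1 give 2 terms
  k=0: (−1)^1·4.8990/(2)·0.7962^3·0.6051^1 = -0.748004
  k=1: (−1)^2·4.8990/(2)·0.7962^1·0.6051^3 = +0.432010
d^2_{1,0}(1.2997) = -0.748004 +0.432010 = -0.315994
Attach z-rotation phases: D = e^{-i(1)(3.2412)}·(-0.315994)·e^{-i(0)(2.4511)} = +0.314427-0.031423i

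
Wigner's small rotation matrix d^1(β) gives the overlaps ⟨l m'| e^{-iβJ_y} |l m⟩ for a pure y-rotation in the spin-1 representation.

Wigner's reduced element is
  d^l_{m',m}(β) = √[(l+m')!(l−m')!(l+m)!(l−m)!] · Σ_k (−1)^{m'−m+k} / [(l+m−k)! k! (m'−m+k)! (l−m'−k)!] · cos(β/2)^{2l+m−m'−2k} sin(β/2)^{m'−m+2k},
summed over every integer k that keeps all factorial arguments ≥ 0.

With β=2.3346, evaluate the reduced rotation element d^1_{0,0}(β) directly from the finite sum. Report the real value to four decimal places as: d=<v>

d^1_{0,0}(β=2.3346) via Wigner's sum:
Half-angle: c=0.392636, s=0.919694. N=√(1·1·1·1)=1.000000
k: max(0,(0)−(0))=0 … min(1+(0),1−(0))=1
  k=0: (−1)^0·1.0000/(1)·0.3926^2·0.9197^0 = +0.154163
  k=1: (−1)^1·1.0000/(1)·0.3926^0·0.9197^2 = -0.845837
d^1_{0,0}(2.3346) = +0.154163 -0.845837 = -0.691673

d=-0.6917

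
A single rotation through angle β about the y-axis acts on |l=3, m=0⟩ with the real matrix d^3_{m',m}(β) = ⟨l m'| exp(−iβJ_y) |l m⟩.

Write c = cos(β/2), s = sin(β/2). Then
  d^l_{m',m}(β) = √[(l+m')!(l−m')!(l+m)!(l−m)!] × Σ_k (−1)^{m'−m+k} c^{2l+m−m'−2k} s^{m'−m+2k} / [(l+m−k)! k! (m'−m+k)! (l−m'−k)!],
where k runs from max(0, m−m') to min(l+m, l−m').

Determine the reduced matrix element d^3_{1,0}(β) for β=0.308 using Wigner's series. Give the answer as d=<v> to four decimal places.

d^3_{1,0}(β=0.308) via Wigner's sum:
With c≡cos(β/2)=0.988165 and s≡sin(β/2)=0.153392, N=[24·2·6·6]^{1/2}=41.569219
The bounds max(0,m−m')=0 and min(l+m,l−m')=2 give 3 terms
  k=0: (−1)^1·41.5692/(12)·0.9882^5·0.1534^1 = -0.500659
  k=1: (−1)^2·41.5692/(4)·0.9882^3·0.1534^3 = +0.036192
  k=2: (−1)^3·41.5692/(12)·0.9882^1·0.1534^5 = -0.000291
d^3_{1,0}(0.308) = -0.500659 +0.036192 -0.000291 = -0.464758

d=-0.4648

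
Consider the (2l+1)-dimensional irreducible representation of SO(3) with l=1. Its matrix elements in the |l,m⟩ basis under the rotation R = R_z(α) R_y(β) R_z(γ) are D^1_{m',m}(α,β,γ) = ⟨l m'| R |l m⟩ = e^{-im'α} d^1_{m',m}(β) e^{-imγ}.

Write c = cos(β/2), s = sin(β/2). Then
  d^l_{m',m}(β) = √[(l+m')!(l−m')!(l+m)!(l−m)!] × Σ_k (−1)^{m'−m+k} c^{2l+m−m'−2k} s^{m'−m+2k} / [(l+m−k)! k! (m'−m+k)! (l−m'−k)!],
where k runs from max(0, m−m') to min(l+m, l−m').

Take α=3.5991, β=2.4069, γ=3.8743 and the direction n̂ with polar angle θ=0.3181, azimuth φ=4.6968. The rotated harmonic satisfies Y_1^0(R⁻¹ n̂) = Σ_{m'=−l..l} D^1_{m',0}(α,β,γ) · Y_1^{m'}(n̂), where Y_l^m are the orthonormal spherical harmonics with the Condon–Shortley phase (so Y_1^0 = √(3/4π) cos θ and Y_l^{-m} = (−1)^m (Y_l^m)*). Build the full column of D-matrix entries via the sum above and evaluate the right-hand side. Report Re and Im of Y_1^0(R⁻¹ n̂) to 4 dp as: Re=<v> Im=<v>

Need the full column D^1_{m',0} for m'=−1..1 at α=3.5991, β=2.4069, γ=3.8743.
cos(β/2)=0.359140, sin(β/2)=0.933284
d^1_{-1,0}: single k=1 term ⇒ +0.474015;  D = -0.425266-0.209379i
d^1_{0,0}: k∈[0..1] ⇒ +0.128982 -0.871018 = -0.742037;  D = -0.742037+0.000000i
d^1_{1,0}: single k=0 term ⇒ -0.474015;  D = +0.425266-0.209379i
Y_1^{m'}(θ=0.3181,φ=4.6968) and Σ D·Y over m':
  (-0.4253-0.2094i)·(-0.0017+0.1080i)  (-0.7420+0.0000i)·(+0.4641+0.0000i)  (+0.4253-0.2094i)·(+0.0017+0.1080i)
Y_1^0(R⁻¹ n̂) = -0.297695+0.000000i

Re=-0.2977 Im=0.0000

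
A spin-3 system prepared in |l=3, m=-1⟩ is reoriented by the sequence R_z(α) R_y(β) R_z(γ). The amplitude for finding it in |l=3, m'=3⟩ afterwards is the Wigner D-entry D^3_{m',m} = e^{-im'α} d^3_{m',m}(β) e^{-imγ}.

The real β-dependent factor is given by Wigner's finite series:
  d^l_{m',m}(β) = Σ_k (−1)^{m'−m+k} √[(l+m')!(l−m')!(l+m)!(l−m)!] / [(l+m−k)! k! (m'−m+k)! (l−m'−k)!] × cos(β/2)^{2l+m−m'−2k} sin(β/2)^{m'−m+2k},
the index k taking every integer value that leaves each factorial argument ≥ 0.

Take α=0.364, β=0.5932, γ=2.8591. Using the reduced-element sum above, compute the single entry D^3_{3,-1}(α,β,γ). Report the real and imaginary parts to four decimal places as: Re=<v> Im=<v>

Re=-0.0050 Im=0.0254

D^3_{3,-1}(0.364,0.5932,2.8591) = e^{-i·3·0.364}·d^3_{3,-1}(0.5932)·e^{-i·-1·2.8591}. Compute d first:
With c≡cos(β/2)=0.956336 and s≡sin(β/2)=0.292270, N=[720·1·2·24]^{1/2}=185.903201
Admissible k: 0..0 (factorial args all ≥0)
  k=0: (−1)^4·185.9032/(48)·0.9563^2·0.2923^4 = +0.025847
d^3_{3,-1}(0.5932) = +0.025847
Phases: e^{-i·(3)·0.364}=+0.460711-0.887550i, e^{-i·(-1)·2.8591}=-0.960364+0.278750i ⇒ D=-0.005041+0.025350i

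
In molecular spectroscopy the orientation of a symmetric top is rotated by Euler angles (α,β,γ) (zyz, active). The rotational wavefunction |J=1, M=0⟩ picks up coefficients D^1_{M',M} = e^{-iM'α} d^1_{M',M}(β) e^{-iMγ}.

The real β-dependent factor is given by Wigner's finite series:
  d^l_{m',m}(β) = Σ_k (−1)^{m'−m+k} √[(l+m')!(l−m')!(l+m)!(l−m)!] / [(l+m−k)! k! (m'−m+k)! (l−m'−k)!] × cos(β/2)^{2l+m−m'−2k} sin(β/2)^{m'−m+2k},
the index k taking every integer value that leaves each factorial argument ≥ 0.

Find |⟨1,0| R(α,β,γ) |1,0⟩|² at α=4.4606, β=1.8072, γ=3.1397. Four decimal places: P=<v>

P=0.0549

D^1_{0,0}(4.4606,1.8072,3.1397) = e^{-i·0·4.4606}·d^1_{0,0}(1.8072)·e^{-i·0·3.1397}. Compute d first:
Half-angle: c=0.618786, s=0.785560. N=√(1·1·1·1)=1.000000
k∈{0,1} keeps every argument non-negative
  k=0: (−1)^0·1.0000/(1)·0.6188^2·0.7856^0 = +0.382896
  k=1: (−1)^1·1.0000/(1)·0.6188^0·0.7856^2 = -0.617104
d^1_{0,0}(1.8072) = +0.382896 -0.617104 = -0.234208
|D^1_{0,0}|² = |d^1_{0,0}(β)|² = (-0.234208)² = 0.054853 (the z-rotation phases have unit modulus)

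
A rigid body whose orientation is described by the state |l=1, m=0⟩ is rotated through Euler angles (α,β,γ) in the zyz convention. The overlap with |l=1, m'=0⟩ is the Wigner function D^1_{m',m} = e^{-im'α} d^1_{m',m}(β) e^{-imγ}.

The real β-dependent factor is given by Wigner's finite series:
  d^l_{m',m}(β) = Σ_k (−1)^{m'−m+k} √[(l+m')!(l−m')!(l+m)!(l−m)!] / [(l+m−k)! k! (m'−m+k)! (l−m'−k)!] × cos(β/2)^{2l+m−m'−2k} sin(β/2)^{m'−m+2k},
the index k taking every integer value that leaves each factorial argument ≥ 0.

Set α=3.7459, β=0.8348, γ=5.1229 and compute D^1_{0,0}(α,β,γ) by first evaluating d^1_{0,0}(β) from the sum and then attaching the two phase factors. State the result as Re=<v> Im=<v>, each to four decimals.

D^1_{0,0}(3.7459,0.8348,5.1229) = e^{-i·0·3.7459}·d^1_{0,0}(0.8348)·e^{-i·0·5.1229}. Compute d first:
With c≡cos(β/2)=0.914146 and s≡sin(β/2)=0.405385, N=[1·1·1·1]^{1/2}=1.000000
k∈{0,1} keeps every argument non-negative
  k=0: (−1)^0·1.0000/(1)·0.9141^2·0.4054^0 = +0.835663
  k=1: (−1)^1·1.0000/(1)·0.9141^0·0.4054^2 = -0.164337
d^1_{0,0}(0.8348) = +0.835663 -0.164337 = +0.671326
Attach z-rotation phases: D = e^{-i(0)(3.7459)}·(+0.671326)·e^{-i(0)(5.1229)} = +0.671326+0.000000i

Re=0.6713 Im=0.0000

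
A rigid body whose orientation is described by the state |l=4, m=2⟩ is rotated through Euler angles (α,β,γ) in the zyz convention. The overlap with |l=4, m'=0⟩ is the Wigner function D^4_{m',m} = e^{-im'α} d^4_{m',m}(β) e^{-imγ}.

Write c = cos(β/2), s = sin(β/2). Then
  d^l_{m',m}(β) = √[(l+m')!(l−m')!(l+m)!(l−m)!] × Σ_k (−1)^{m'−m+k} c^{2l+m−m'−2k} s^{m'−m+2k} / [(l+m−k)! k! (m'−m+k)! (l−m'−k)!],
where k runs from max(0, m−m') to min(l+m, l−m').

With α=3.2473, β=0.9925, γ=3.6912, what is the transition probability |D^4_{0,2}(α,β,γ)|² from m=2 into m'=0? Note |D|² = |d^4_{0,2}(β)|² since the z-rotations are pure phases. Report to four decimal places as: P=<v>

Split into d^4_{0,2}(β=0.9925) × two z-phases.
With c≡cos(β/2)=0.879374 and s≡sin(β/2)=0.476131, N=[24·24·720·2]^{1/2}=910.735966
k: max(0,(2)−(0))=2 … min(4+(2),4−(0))=4
  k=2: (−1)^0·910.7360/(96)·0.8794^6·0.4761^2 = +0.994528
  k=3: (−1)^1·910.7360/(36)·0.8794^4·0.4761^4 = -0.777484
  k=4: (−1)^2·910.7360/(96)·0.8794^2·0.4761^6 = +0.085473
d^4_{0,2}(0.9925) = +0.994528 -0.777484 +0.085473 = +0.302517
|D^4_{0,2}|² = |d^4_{0,2}(β)|² = (+0.302517)² = 0.091516 (the z-rotation phases have unit modulus)

P=0.0915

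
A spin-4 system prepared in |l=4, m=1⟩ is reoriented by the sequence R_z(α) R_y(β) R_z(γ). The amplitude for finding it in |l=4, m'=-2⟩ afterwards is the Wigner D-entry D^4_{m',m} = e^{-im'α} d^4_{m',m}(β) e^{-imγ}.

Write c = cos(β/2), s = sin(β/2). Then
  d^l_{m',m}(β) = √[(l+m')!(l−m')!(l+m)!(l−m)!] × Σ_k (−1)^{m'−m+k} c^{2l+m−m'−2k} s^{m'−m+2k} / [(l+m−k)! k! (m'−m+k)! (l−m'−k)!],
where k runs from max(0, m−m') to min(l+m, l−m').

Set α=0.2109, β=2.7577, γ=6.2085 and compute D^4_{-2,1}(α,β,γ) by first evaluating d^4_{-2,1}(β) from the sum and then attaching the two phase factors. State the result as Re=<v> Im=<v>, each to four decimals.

Re=0.5100 Im=0.2763

D^4_{-2,1}(0.2109,2.7577,6.2085) = e^{-i·-2·0.2109}·d^4_{-2,1}(2.7577)·e^{-i·1·6.2085}. Compute d first:
With c≡cos(β/2)=0.190770 and s≡sin(β/2)=0.981635, N=[2·720·120·6]^{1/2}=1018.233765
Admissible k: 3..5 (factorial args all ≥0)
  k=3: (−1)^0·1018.2338/(72)·0.1908^5·0.9816^3 = +0.003380
  k=4: (−1)^1·1018.2338/(48)·0.1908^3·0.9816^5 = -0.134241
  k=5: (−1)^2·1018.2338/(240)·0.1908^1·0.9816^7 = +0.710879
d^4_{-2,1}(2.7577) = +0.003380 -0.134241 +0.710879 = +0.580018
D = (+0.912353+0.409403i)·(+0.580018)·(+0.997212+0.074616i) = +0.509988+0.276285i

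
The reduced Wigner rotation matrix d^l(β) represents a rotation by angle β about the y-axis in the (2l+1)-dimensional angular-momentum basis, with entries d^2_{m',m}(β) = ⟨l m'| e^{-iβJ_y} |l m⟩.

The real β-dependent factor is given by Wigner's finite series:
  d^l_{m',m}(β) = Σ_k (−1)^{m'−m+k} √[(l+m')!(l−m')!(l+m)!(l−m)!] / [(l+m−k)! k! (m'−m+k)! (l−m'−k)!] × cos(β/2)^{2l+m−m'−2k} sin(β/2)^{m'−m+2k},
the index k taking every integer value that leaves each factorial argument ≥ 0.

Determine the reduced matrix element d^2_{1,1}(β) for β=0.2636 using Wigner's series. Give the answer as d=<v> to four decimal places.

d=0.9148

d^2_{1,1}(β=0.2636) via Wigner's sum:
Half-angle: c=0.991327, s=0.131419. N=√(6·1·6·1)=6.000000
k: max(0,(1)−(1))=0 … min(2+(1),2−(1))=1
  k=0: (−1)^0·6.0000/(6)·0.9913^4·0.1314^0 = +0.965757
  k=1: (−1)^1·6.0000/(2)·0.9913^2·0.1314^2 = -0.050918
d^2_{1,1}(0.2636) = +0.965757 -0.050918 = +0.914839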